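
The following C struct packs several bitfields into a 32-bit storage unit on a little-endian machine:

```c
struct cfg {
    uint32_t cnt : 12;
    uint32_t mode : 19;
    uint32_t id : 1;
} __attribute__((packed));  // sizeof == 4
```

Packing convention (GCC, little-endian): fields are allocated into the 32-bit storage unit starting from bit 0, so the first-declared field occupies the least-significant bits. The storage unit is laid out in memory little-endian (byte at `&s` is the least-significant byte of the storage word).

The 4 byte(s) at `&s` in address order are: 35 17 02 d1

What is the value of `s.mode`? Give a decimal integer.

[0]=0x35 [1]=0x17 [2]=0x02 [3]=0xd1 (little-endian) → word 0xd1021735
cnt:12 @ bit 0 → (0xd1021735>>0)&0xfff = 0x735
mode:19 @ bit 12 → (0xd1021735>>12)&0x7ffff = 0x51021  ←
id:1 @ bit 31 → (0xd1021735>>31)&0x1 = 0x1

331809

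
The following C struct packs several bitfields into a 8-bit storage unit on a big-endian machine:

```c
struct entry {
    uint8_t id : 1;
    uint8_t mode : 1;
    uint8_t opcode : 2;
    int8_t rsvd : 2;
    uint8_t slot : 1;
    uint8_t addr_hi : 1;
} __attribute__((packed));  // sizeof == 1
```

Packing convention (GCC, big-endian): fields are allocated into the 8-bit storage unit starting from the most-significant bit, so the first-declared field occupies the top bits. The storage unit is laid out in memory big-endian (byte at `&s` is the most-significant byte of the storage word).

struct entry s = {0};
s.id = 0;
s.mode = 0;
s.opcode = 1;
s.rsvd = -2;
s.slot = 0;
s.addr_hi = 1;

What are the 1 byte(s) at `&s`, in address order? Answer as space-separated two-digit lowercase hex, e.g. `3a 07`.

[7+:1] id=0 & 0x1 = 0x0; word=0x00
[6+:1] mode=0 & 0x1 = 0x0; word=0x00
[4+:2] opcode=1 & 0x3 = 0x1; word=0x10
[2+:2] rsvd=-2 & 0x3 = 0x2; word=0x18
[1+:1] slot=0 & 0x1 = 0x0; word=0x18
[0+:1] addr_hi=1 & 0x1 = 0x1; word=0x19
word = 0x19 → big-endian bytes:
  [0]=0x19

19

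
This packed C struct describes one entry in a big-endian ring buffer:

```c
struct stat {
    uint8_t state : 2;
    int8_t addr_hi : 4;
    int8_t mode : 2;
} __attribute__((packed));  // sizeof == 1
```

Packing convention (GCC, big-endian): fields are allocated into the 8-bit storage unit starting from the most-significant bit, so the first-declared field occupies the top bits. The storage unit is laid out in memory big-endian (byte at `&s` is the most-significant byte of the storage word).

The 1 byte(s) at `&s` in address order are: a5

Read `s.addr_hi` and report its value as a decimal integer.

[0]=0xa5 (big-endian) → word 0xa5
state:2 @ bit 6 → (0xa5>>6)&0x3 = 0x2
addr_hi:4 @ bit 2 → (0xa5>>2)&0xf = 0x9  ←
mode:2 @ bit 0 → (0xa5>>0)&0x3 = 0x1
addr_hi signed 4b, MSB=1: 9 - 16 = -7

-7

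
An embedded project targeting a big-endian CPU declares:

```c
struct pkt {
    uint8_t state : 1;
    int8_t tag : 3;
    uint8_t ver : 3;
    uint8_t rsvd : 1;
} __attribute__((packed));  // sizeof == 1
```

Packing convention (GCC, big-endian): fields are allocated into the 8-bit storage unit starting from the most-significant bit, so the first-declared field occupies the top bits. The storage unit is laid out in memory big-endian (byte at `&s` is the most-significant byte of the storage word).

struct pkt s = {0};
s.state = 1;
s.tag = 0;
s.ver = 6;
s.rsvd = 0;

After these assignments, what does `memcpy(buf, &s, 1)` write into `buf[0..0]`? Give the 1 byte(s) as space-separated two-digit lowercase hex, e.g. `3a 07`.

8c

[7+:1] state=1 & 0x1 = 0x1; word=0x80
[4+:3] tag=0 & 0x7 = 0x0; word=0x80
[1+:3] ver=6 & 0x7 = 0x6; word=0x8c
[0+:1] rsvd=0 & 0x1 = 0x0; word=0x8c
word = 0x8c → big-endian bytes:
  [0]=0x8c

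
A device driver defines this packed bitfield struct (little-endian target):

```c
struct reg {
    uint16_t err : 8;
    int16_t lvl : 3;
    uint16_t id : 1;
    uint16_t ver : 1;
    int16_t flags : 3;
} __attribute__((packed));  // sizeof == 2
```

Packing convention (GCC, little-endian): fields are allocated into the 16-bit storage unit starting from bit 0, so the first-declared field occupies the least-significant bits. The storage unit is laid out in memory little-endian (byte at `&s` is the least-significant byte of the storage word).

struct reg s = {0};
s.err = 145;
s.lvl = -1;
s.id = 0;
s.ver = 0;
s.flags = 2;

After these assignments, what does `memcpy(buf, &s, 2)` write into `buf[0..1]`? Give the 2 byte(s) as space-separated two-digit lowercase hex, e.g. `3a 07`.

91 47

[0+:8] err=145 & 0xff = 0x91; word=0x0091
[8+:3] lvl=-1 & 0x7 = 0x7; word=0x0791
[11+:1] id=0 & 0x1 = 0x0; word=0x0791
[12+:1] ver=0 & 0x1 = 0x0; word=0x0791
[13+:3] flags=2 & 0x7 = 0x2; word=0x4791
word = 0x4791 → little-endian bytes:
  [0]=0x91  [1]=0x47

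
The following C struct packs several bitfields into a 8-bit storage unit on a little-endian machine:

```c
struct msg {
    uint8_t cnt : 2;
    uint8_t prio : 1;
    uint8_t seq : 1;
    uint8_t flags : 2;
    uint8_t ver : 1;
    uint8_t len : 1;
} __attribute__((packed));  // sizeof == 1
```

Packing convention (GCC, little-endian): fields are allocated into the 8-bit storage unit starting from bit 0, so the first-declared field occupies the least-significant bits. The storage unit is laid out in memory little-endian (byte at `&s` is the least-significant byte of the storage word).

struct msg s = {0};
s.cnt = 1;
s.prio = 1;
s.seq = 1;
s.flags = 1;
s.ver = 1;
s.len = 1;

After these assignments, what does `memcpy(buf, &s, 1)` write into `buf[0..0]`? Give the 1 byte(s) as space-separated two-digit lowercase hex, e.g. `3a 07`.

dd

[0+:2] cnt=1 & 0x3 = 0x1; word=0x01
[2+:1] prio=1 & 0x1 = 0x1; word=0x05
[3+:1] seq=1 & 0x1 = 0x1; word=0x0d
[4+:2] flags=1 & 0x3 = 0x1; word=0x1d
[6+:1] ver=1 & 0x1 = 0x1; word=0x5d
[7+:1] len=1 & 0x1 = 0x1; word=0xdd
word = 0xdd → little-endian bytes:
  [0]=0xdd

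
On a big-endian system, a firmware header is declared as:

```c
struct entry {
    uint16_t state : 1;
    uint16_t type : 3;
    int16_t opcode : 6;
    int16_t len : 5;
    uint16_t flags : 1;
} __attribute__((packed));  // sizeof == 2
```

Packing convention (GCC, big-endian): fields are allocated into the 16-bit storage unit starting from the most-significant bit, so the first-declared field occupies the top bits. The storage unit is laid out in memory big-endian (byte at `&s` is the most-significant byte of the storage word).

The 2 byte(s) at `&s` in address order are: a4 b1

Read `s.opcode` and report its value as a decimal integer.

[0]=0xa4 [1]=0xb1 (big-endian) → word 0xa4b1
state:1 @ bit 15 → (0xa4b1>>15)&0x1 = 0x1
type:3 @ bit 12 → (0xa4b1>>12)&0x7 = 0x2
opcode:6 @ bit 6 → (0xa4b1>>6)&0x3f = 0x12  ←
len:5 @ bit 1 → (0xa4b1>>1)&0x1f = 0x18
flags:1 @ bit 0 → (0xa4b1>>0)&0x1 = 0x1
opcode signed 6b, MSB=0: value = 18

18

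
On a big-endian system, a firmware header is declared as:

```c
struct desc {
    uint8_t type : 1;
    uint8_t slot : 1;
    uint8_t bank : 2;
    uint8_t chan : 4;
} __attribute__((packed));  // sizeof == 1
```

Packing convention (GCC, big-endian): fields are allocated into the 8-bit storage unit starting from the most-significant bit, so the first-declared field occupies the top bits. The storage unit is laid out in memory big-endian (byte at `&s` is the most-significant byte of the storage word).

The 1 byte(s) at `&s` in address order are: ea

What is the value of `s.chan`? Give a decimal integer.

10

[0]=0xea (big-endian) → word 0xea
type [7+:1] = (word>>7) & 0x1 = 1
slot [6+:1] = (word>>6) & 0x1 = 1
bank [4+:2] = (word>>4) & 0x3 = 2
chan [0+:4] = (word>>0) & 0xf = 10  ←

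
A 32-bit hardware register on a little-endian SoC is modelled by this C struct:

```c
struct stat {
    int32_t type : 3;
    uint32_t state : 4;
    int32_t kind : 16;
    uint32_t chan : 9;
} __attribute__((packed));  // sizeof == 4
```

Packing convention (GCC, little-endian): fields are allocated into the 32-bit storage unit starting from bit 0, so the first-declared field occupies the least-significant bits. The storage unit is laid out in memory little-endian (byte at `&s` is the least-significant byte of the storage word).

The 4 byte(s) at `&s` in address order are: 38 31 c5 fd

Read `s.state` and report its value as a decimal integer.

7

[0]=0x38 [1]=0x31 [2]=0xc5 [3]=0xfd (little-endian) → word 0xfdc53138
type:3 @ bit 0 → (0xfdc53138>>0)&0x7 = 0x0
state:4 @ bit 3 → (0xfdc53138>>3)&0xf = 0x7  ←
kind:16 @ bit 7 → (0xfdc53138>>7)&0xffff = 0x8a62
chan:9 @ bit 23 → (0xfdc53138>>23)&0x1ff = 0x1fb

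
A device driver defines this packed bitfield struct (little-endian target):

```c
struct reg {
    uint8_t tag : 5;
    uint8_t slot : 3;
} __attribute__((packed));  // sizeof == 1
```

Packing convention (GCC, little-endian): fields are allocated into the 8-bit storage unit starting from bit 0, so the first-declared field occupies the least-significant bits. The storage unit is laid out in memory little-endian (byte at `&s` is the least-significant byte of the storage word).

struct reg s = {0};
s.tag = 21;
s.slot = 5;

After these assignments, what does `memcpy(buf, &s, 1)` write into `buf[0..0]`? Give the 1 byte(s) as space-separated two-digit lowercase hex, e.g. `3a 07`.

[0+:5] tag=21 & 0x1f = 0x15; word=0x15
[5+:3] slot=5 & 0x7 = 0x5; word=0xb5
word = 0xb5 → little-endian bytes:
  [0]=0xb5

b5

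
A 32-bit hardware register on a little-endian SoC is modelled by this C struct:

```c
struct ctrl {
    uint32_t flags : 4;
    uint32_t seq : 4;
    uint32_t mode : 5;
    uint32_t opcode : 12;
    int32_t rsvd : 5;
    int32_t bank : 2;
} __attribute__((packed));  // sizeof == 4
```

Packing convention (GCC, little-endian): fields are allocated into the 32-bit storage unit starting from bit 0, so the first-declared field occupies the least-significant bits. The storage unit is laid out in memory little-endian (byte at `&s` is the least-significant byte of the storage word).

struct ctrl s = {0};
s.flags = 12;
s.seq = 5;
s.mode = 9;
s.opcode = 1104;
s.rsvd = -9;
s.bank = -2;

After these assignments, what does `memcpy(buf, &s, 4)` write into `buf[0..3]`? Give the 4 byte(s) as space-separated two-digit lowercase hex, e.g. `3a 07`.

5c 09 8a ae

flags:4 = 12 → 0xc << 0 → word 0x0000000c
seq:4 = 5 → 0x5 << 4 → word 0x0000005c
mode:5 = 9 → 0x9 << 8 → word 0x0000095c
opcode:12 = 1104 → 0x450 << 13 → word 0x008a095c
rsvd:5 = -9 → 0x17 << 25 → word 0x2e8a095c
bank:2 = -2 → 0x2 << 30 → word 0xae8a095c
word = 0xae8a095c → little-endian bytes:
  [0]=0x5c  [1]=0x09  [2]=0x8a  [3]=0xae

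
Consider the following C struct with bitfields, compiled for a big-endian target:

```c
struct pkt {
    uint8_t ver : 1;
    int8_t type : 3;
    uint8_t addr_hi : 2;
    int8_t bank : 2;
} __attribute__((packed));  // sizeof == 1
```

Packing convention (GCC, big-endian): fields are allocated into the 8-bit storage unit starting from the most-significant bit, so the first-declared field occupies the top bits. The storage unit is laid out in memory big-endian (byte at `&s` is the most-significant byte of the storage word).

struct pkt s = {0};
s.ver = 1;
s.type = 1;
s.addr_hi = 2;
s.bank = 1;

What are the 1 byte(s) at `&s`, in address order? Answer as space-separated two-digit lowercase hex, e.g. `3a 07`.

ver (1b) val=1 bits=0x1 at bit 7: 0x80
type (3b) val=1 bits=0x1 at bit 4: 0x90
addr_hi (2b) val=2 bits=0x2 at bit 2: 0x98
bank (2b) val=1 bits=0x1 at bit 0: 0x99
word = 0x99 → big-endian bytes:
  [0]=0x99

99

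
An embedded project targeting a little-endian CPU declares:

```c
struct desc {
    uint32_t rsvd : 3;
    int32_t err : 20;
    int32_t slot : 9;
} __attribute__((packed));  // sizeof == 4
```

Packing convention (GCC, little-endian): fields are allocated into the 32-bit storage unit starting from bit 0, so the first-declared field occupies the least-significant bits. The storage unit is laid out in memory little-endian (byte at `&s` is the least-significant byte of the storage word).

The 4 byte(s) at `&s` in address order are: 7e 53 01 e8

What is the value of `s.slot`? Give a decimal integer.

-48

[0]=0x7e [1]=0x53 [2]=0x01 [3]=0xe8 (little-endian) → word 0xe801537e
rsvd [0+:3] = (word>>0) & 0x7 = 6
err [3+:20] = (word>>3) & 0xfffff = 10863
slot [23+:9] = (word>>23) & 0x1ff = 464  ←
slot signed 9b, MSB=1: 464 - 512 = -48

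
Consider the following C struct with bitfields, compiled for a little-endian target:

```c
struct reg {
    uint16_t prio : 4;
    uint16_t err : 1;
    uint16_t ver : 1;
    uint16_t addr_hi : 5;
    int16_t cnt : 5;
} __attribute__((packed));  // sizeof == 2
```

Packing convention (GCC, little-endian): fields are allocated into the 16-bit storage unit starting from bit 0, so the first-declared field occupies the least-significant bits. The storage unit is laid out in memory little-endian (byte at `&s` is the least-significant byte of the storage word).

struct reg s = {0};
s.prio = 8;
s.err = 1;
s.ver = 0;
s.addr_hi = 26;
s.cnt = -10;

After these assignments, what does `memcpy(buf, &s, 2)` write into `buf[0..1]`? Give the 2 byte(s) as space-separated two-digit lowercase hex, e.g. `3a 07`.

prio:4 = 8 → 0x8 << 0 → word 0x0008
err:1 = 1 → 0x1 << 4 → word 0x0018
ver:1 = 0 → 0x0 << 5 → word 0x0018
addr_hi:5 = 26 → 0x1a << 6 → word 0x0698
cnt:5 = -10 → 0x16 << 11 → word 0xb698
word = 0xb698 → little-endian bytes:
  [0]=0x98  [1]=0xb6

98 b6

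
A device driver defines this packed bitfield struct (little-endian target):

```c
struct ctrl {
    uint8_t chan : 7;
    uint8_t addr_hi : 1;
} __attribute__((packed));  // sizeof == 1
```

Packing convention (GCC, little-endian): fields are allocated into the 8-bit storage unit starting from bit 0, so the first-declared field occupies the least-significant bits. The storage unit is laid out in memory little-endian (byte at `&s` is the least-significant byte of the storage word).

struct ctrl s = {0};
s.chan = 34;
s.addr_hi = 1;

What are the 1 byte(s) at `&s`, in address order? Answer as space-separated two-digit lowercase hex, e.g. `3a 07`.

chan:7 = 34 → 0x22 << 0 → word 0x22
addr_hi:1 = 1 → 0x1 << 7 → word 0xa2
word = 0xa2 → little-endian bytes:
  [0]=0xa2

a2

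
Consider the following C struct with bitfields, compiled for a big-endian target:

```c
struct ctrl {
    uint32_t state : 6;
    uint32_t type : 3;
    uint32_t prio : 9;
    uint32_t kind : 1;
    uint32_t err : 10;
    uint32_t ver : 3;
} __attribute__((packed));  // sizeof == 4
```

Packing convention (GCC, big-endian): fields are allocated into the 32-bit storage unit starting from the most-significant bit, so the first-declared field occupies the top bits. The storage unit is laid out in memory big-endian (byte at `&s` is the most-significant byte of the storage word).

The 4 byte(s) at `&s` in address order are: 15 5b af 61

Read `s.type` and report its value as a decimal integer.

[0]=0x15 [1]=0x5b [2]=0xaf [3]=0x61 (big-endian) → word 0x155baf61
state [26+:6] = (word>>26) & 0x3f = 5
type [23+:3] = (word>>23) & 0x7 = 2  ←
prio [14+:9] = (word>>14) & 0x1ff = 366
kind [13+:1] = (word>>13) & 0x1 = 1
err [3+:10] = (word>>3) & 0x3ff = 492
ver [0+:3] = (word>>0) & 0x7 = 1

2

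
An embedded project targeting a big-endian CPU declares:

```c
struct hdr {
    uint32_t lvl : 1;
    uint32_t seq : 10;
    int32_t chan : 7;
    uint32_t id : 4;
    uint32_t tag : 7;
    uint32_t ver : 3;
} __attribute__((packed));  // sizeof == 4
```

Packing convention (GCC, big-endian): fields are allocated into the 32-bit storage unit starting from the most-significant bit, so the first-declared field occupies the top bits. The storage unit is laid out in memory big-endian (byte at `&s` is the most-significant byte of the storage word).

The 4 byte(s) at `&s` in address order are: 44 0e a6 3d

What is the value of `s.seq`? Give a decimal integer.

[0]=0x44 [1]=0x0e [2]=0xa6 [3]=0x3d (big-endian) → word 0x440ea63d
lvl [31+:1] = (word>>31) & 0x1 = 0
seq [21+:10] = (word>>21) & 0x3ff = 544  ←
chan [14+:7] = (word>>14) & 0x7f = 58
id [10+:4] = (word>>10) & 0xf = 9
tag [3+:7] = (word>>3) & 0x7f = 71
ver [0+:3] = (word>>0) & 0x7 = 5

544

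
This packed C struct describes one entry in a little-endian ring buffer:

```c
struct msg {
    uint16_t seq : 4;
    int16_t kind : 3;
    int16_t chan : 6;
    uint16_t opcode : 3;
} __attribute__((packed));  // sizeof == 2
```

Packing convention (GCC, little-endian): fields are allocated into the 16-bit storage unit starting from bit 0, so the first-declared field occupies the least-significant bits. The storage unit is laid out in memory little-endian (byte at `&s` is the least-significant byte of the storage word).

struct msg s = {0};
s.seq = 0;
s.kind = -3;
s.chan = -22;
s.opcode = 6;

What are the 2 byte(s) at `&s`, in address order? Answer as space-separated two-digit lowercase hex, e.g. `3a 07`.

seq:4 = 0 → 0x0 << 0 → word 0x0000
kind:3 = -3 → 0x5 << 4 → word 0x0050
chan:6 = -22 → 0x2a << 7 → word 0x1550
opcode:3 = 6 → 0x6 << 13 → word 0xd550
word = 0xd550 → little-endian bytes:
  [0]=0x50  [1]=0xd5

50 d5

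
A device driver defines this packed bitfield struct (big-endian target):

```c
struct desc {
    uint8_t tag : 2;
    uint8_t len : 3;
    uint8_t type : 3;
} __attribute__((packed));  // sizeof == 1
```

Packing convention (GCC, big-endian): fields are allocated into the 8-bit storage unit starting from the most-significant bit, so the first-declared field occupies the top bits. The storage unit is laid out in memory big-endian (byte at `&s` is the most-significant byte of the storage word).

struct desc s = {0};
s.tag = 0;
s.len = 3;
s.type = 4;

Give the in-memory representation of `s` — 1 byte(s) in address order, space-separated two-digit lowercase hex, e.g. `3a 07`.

tag (2b) val=0 bits=0x0 at bit 6: 0x00
len (3b) val=3 bits=0x3 at bit 3: 0x18
type (3b) val=4 bits=0x4 at bit 0: 0x1c
word = 0x1c → big-endian bytes:
  [0]=0x1c

1c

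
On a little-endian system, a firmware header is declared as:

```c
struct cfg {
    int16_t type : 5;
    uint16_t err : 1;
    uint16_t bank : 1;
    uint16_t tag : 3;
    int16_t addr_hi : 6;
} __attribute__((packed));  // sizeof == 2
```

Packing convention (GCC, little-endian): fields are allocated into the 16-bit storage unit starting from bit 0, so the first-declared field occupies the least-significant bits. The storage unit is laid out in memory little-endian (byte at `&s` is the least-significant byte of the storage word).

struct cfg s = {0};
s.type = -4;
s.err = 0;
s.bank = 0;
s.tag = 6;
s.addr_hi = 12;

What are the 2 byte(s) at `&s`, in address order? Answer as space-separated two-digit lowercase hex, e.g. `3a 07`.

1c 33

type:5 = -4 → 0x1c << 0 → word 0x001c
err:1 = 0 → 0x0 << 5 → word 0x001c
bank:1 = 0 → 0x0 << 6 → word 0x001c
tag:3 = 6 → 0x6 << 7 → word 0x031c
addr_hi:6 = 12 → 0xc << 10 → word 0x331c
word = 0x331c → little-endian bytes:
  [0]=0x1c  [1]=0x33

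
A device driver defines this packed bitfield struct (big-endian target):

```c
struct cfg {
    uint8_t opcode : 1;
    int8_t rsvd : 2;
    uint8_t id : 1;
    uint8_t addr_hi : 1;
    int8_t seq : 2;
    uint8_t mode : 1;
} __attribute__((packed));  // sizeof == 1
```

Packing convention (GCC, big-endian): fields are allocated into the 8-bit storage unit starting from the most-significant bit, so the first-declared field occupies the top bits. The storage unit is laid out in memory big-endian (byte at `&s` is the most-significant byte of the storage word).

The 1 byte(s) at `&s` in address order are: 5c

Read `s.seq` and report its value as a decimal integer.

[0]=0x5c (big-endian) → word 0x5c
opcode [7+:1] = (word>>7) & 0x1 = 0
rsvd [5+:2] = (word>>5) & 0x3 = 2
id [4+:1] = (word>>4) & 0x1 = 1
addr_hi [3+:1] = (word>>3) & 0x1 = 1
seq [1+:2] = (word>>1) & 0x3 = 2  ←
mode [0+:1] = (word>>0) & 0x1 = 0
seq signed 2b, MSB=1: 2 - 4 = -2

-2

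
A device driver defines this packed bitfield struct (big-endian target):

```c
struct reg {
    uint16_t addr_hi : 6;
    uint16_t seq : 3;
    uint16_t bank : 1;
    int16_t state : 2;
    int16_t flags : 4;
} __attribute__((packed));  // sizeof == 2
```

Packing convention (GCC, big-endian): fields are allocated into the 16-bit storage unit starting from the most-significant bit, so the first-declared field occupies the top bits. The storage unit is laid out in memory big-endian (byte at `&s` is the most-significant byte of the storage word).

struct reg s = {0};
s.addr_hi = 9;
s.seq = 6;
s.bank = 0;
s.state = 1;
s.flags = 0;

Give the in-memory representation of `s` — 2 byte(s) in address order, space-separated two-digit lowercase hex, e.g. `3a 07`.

27 10

addr_hi:6 = 9 → 0x9 << 10 → word 0x2400
seq:3 = 6 → 0x6 << 7 → word 0x2700
bank:1 = 0 → 0x0 << 6 → word 0x2700
state:2 = 1 → 0x1 << 4 → word 0x2710
flags:4 = 0 → 0x0 << 0 → word 0x2710
word = 0x2710 → big-endian bytes:
  [0]=0x27  [1]=0x10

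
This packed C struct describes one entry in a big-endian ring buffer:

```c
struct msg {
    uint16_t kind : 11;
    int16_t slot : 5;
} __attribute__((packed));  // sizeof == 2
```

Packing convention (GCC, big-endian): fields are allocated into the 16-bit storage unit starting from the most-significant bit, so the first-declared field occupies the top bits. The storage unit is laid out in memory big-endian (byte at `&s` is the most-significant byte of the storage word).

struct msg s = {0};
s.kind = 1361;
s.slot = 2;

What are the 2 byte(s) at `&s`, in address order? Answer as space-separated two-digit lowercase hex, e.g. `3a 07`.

kind:11 = 1361 → 0x551 << 5 → word 0xaa20
slot:5 = 2 → 0x2 << 0 → word 0xaa22
word = 0xaa22 → big-endian bytes:
  [0]=0xaa  [1]=0x22

aa 22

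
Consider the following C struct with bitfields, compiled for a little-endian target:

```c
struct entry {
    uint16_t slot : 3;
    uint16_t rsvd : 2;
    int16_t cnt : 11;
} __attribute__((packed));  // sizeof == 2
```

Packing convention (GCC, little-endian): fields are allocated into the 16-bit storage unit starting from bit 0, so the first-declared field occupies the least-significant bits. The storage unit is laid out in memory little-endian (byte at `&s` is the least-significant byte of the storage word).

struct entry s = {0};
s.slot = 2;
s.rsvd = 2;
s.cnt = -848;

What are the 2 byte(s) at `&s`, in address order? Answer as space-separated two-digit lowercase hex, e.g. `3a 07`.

slot (3b) val=2 bits=0x2 at bit 0: 0x0002
rsvd (2b) val=2 bits=0x2 at bit 3: 0x0012
cnt (11b) val=-848 bits=0x4b0 at bit 5: 0x9612
word = 0x9612 → little-endian bytes:
  [0]=0x12  [1]=0x96

12 96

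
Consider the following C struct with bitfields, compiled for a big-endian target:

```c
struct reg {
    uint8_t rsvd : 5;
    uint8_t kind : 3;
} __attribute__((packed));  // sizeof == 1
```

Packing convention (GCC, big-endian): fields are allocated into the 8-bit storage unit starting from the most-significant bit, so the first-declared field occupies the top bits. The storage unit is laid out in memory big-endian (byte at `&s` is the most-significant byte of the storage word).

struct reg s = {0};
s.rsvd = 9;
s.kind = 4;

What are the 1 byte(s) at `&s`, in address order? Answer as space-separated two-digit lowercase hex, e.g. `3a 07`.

4c

rsvd:5 = 9 → 0x9 << 3 → word 0x48
kind:3 = 4 → 0x4 << 0 → word 0x4c
word = 0x4c → big-endian bytes:
  [0]=0x4c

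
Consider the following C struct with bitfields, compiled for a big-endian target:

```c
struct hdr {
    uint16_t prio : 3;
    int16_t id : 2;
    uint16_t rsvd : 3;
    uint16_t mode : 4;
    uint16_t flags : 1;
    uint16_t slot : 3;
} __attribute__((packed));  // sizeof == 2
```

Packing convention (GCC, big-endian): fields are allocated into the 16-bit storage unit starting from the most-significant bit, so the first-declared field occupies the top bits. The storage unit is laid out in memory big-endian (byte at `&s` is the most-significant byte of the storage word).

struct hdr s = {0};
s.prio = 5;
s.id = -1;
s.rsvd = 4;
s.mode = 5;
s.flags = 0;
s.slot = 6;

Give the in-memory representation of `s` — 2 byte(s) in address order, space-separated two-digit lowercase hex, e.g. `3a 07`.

prio:3 = 5 → 0x5 << 13 → word 0xa000
id:2 = -1 → 0x3 << 11 → word 0xb800
rsvd:3 = 4 → 0x4 << 8 → word 0xbc00
mode:4 = 5 → 0x5 << 4 → word 0xbc50
flags:1 = 0 → 0x0 << 3 → word 0xbc50
slot:3 = 6 → 0x6 << 0 → word 0xbc56
word = 0xbc56 → big-endian bytes:
  [0]=0xbc  [1]=0x56

bc 56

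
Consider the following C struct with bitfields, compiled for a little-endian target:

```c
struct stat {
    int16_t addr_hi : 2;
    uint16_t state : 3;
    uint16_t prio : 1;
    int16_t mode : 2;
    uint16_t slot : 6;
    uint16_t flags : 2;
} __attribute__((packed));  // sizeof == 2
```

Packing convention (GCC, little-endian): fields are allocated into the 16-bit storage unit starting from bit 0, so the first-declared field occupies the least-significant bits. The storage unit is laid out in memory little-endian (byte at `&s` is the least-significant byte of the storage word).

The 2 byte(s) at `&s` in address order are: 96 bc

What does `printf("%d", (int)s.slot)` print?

60

[0]=0x96 [1]=0xbc (little-endian) → word 0xbc96
addr_hi [0+:2] = (word>>0) & 0x3 = 2
state [2+:3] = (word>>2) & 0x7 = 5
prio [5+:1] = (word>>5) & 0x1 = 0
mode [6+:2] = (word>>6) & 0x3 = 2
slot [8+:6] = (word>>8) & 0x3f = 60  ←
flags [14+:2] = (word>>14) & 0x3 = 2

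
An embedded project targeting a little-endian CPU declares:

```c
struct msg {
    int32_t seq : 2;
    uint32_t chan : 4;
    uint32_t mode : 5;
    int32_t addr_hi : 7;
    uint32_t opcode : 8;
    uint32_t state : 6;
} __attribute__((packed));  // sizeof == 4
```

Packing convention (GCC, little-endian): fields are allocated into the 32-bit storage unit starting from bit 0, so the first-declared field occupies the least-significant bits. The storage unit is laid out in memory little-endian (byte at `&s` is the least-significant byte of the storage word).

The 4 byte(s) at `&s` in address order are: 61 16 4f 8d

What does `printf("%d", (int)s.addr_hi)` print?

-30

[0]=0x61 [1]=0x16 [2]=0x4f [3]=0x8d (little-endian) → word 0x8d4f1661
seq:2 @ bit 0 → (0x8d4f1661>>0)&0x3 = 0x1
chan:4 @ bit 2 → (0x8d4f1661>>2)&0xf = 0x8
mode:5 @ bit 6 → (0x8d4f1661>>6)&0x1f = 0x19
addr_hi:7 @ bit 11 → (0x8d4f1661>>11)&0x7f = 0x62  ←
opcode:8 @ bit 18 → (0x8d4f1661>>18)&0xff = 0x53
state:6 @ bit 26 → (0x8d4f1661>>26)&0x3f = 0x23
addr_hi signed 7b, MSB=1: 98 - 128 = -30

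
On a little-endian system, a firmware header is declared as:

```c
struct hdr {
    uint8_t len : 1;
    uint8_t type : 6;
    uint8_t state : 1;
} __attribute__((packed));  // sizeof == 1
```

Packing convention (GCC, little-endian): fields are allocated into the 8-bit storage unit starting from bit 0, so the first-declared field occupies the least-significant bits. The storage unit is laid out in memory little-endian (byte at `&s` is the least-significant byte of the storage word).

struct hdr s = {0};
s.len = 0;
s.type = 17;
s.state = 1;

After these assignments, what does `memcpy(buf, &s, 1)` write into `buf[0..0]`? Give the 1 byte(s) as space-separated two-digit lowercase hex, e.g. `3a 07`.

len:1 = 0 → 0x0 << 0 → word 0x00
type:6 = 17 → 0x11 << 1 → word 0x22
state:1 = 1 → 0x1 << 7 → word 0xa2
word = 0xa2 → little-endian bytes:
  [0]=0xa2

a2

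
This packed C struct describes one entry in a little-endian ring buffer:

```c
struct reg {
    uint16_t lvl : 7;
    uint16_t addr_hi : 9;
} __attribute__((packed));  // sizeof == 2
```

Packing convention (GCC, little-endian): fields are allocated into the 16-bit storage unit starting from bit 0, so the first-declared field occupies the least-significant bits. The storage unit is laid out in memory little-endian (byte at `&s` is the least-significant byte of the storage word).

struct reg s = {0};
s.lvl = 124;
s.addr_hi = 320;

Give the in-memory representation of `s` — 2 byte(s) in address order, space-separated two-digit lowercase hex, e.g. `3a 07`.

lvl:7 = 124 → 0x7c << 0 → word 0x007c
addr_hi:9 = 320 → 0x140 << 7 → word 0xa07c
word = 0xa07c → little-endian bytes:
  [0]=0x7c  [1]=0xa0

7c a0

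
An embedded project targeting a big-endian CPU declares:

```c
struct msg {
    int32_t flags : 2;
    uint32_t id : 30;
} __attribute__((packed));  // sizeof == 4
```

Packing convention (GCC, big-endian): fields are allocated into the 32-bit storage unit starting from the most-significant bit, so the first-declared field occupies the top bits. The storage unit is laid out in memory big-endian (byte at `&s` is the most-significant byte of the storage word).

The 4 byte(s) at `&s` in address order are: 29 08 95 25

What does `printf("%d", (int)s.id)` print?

688428325

[0]=0x29 [1]=0x08 [2]=0x95 [3]=0x25 (big-endian) → word 0x29089525
flags [30+:2] = (word>>30) & 0x3 = 0
id [0+:30] = (word>>0) & 0x3fffffff = 688428325  ←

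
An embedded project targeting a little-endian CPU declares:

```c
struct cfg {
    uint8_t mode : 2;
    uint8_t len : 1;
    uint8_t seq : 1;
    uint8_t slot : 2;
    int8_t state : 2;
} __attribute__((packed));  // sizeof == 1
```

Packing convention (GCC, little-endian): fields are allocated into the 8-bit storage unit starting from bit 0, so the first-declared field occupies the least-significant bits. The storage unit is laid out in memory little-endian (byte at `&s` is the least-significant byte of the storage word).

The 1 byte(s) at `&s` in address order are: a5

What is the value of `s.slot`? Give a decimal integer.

2

[0]=0xa5 (little-endian) → word 0xa5
mode:2 @ bit 0 → (0xa5>>0)&0x3 = 0x1
len:1 @ bit 2 → (0xa5>>2)&0x1 = 0x1
seq:1 @ bit 3 → (0xa5>>3)&0x1 = 0x0
slot:2 @ bit 4 → (0xa5>>4)&0x3 = 0x2  ←
state:2 @ bit 6 → (0xa5>>6)&0x3 = 0x2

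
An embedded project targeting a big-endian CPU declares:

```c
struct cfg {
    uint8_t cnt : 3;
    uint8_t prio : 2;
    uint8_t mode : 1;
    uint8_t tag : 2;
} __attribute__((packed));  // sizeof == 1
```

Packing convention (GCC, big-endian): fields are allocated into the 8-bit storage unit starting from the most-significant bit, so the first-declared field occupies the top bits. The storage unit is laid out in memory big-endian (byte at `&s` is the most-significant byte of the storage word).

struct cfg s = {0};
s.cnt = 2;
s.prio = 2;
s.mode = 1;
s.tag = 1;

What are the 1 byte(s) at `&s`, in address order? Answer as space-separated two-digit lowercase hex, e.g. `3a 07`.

cnt:3 = 2 → 0x2 << 5 → word 0x40
prio:2 = 2 → 0x2 << 3 → word 0x50
mode:1 = 1 → 0x1 << 2 → word 0x54
tag:2 = 1 → 0x1 << 0 → word 0x55
word = 0x55 → big-endian bytes:
  [0]=0x55

55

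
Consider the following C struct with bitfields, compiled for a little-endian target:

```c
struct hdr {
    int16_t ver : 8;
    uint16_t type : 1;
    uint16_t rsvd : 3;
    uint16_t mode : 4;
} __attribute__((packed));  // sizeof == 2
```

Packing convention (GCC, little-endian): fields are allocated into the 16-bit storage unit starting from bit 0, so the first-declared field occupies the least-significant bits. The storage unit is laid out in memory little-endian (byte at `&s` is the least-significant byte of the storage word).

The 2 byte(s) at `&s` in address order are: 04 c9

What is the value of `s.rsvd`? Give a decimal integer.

4

[0]=0x04 [1]=0xc9 (little-endian) → word 0xc904
ver:8 @ bit 0 → (0xc904>>0)&0xff = 0x4
type:1 @ bit 8 → (0xc904>>8)&0x1 = 0x1
rsvd:3 @ bit 9 → (0xc904>>9)&0x7 = 0x4  ←
mode:4 @ bit 12 → (0xc904>>12)&0xf = 0xc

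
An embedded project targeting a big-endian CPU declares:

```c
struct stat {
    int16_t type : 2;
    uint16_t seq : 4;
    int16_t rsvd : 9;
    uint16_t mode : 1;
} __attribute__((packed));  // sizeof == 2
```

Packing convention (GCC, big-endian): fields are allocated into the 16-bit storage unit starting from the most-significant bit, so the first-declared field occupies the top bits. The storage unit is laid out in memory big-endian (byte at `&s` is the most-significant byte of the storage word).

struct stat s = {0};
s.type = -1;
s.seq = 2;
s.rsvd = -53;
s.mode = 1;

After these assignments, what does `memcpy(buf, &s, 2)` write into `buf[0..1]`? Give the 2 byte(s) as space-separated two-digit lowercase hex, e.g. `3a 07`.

cb 97

[14+:2] type=-1 & 0x3 = 0x3; word=0xc000
[10+:4] seq=2 & 0xf = 0x2; word=0xc800
[1+:9] rsvd=-53 & 0x1ff = 0x1cb; word=0xcb96
[0+:1] mode=1 & 0x1 = 0x1; word=0xcb97
word = 0xcb97 → big-endian bytes:
  [0]=0xcb  [1]=0x97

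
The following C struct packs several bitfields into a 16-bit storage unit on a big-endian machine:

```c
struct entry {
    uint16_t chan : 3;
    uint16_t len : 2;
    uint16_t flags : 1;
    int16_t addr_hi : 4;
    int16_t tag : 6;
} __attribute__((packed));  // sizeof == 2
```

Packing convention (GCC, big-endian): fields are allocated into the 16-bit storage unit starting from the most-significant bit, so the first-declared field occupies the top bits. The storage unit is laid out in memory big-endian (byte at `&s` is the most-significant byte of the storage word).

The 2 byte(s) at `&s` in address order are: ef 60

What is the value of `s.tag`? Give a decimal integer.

[0]=0xef [1]=0x60 (big-endian) → word 0xef60
chan [13+:3] = (word>>13) & 0x7 = 7
len [11+:2] = (word>>11) & 0x3 = 1
flags [10+:1] = (word>>10) & 0x1 = 1
addr_hi [6+:4] = (word>>6) & 0xf = 13
tag [0+:6] = (word>>0) & 0x3f = 32  ←
tag signed 6b, MSB=1: 32 - 64 = -32

-32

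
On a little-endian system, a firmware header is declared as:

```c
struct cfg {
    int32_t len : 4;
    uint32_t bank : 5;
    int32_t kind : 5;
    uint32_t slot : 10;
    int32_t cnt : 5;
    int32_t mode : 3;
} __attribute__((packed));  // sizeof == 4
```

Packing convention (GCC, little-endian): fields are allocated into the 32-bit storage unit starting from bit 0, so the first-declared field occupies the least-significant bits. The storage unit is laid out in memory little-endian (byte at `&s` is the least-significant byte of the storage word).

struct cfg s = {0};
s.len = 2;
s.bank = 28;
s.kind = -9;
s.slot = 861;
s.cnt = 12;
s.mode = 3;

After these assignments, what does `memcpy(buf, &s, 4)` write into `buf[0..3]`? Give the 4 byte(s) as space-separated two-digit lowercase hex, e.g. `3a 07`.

c2 6f d7 6c

[0+:4] len=2 & 0xf = 0x2; word=0x00000002
[4+:5] bank=28 & 0x1f = 0x1c; word=0x000001c2
[9+:5] kind=-9 & 0x1f = 0x17; word=0x00002fc2
[14+:10] slot=861 & 0x3ff = 0x35d; word=0x00d76fc2
[24+:5] cnt=12 & 0x1f = 0xc; word=0x0cd76fc2
[29+:3] mode=3 & 0x7 = 0x3; word=0x6cd76fc2
word = 0x6cd76fc2 → little-endian bytes:
  [0]=0xc2  [1]=0x6f  [2]=0xd7  [3]=0x6c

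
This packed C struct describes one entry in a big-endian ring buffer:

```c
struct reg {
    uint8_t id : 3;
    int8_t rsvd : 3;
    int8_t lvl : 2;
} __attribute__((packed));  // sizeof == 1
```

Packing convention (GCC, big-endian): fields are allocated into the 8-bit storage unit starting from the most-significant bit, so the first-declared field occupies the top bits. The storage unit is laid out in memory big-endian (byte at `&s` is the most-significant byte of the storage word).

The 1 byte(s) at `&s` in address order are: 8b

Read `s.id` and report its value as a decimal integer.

[0]=0x8b (big-endian) → word 0x8b
id [5+:3] = (word>>5) & 0x7 = 4  ←
rsvd [2+:3] = (word>>2) & 0x7 = 2
lvl [0+:2] = (word>>0) & 0x3 = 3

4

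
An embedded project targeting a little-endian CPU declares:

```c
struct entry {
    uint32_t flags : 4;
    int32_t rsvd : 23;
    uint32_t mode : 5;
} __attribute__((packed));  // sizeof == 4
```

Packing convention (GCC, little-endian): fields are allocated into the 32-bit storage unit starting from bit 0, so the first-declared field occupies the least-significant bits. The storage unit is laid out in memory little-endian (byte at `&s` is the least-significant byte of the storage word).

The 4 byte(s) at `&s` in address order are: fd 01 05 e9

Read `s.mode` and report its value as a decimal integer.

29

[0]=0xfd [1]=0x01 [2]=0x05 [3]=0xe9 (little-endian) → word 0xe90501fd
flags:4 @ bit 0 → (0xe90501fd>>0)&0xf = 0xd
rsvd:23 @ bit 4 → (0xe90501fd>>4)&0x7fffff = 0x10501f
mode:5 @ bit 27 → (0xe90501fd>>27)&0x1f = 0x1d  ←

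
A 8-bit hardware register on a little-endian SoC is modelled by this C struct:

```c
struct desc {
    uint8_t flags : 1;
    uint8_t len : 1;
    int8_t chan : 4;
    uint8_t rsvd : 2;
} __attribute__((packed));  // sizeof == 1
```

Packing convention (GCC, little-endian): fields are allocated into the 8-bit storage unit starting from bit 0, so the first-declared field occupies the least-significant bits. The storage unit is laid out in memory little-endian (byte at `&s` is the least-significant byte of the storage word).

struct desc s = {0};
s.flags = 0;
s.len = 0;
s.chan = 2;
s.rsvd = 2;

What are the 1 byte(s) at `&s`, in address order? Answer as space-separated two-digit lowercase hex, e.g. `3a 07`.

[0+:1] flags=0 & 0x1 = 0x0; word=0x00
[1+:1] len=0 & 0x1 = 0x0; word=0x00
[2+:4] chan=2 & 0xf = 0x2; word=0x08
[6+:2] rsvd=2 & 0x3 = 0x2; word=0x88
word = 0x88 → little-endian bytes:
  [0]=0x88

88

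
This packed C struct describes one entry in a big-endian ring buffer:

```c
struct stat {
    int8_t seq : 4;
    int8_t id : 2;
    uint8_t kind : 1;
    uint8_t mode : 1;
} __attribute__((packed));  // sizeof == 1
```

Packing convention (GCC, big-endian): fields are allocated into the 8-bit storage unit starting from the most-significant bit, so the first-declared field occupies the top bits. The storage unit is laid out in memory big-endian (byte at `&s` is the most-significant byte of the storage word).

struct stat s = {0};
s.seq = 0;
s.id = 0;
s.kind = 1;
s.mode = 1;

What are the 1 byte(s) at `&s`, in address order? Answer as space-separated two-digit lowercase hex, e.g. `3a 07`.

[4+:4] seq=0 & 0xf = 0x0; word=0x00
[2+:2] id=0 & 0x3 = 0x0; word=0x00
[1+:1] kind=1 & 0x1 = 0x1; word=0x02
[0+:1] mode=1 & 0x1 = 0x1; word=0x03
word = 0x03 → big-endian bytes:
  [0]=0x03

03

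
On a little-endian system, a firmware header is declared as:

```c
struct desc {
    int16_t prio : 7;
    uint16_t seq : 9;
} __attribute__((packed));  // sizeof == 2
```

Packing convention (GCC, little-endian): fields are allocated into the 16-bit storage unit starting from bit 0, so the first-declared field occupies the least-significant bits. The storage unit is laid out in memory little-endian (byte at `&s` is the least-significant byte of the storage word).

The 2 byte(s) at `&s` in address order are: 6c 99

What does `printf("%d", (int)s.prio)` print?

-20

[0]=0x6c [1]=0x99 (little-endian) → word 0x996c
prio:7 @ bit 0 → (0x996c>>0)&0x7f = 0x6c  ←
seq:9 @ bit 7 → (0x996c>>7)&0x1ff = 0x132
prio signed 7b, MSB=1: 108 - 128 = -20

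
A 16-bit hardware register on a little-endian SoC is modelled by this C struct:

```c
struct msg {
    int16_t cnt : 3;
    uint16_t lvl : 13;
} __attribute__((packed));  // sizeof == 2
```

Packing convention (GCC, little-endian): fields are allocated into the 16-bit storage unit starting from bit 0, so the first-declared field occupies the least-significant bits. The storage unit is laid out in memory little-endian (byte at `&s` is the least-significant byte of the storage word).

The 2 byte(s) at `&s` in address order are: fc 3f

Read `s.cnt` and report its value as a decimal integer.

-4

[0]=0xfc [1]=0x3f (little-endian) → word 0x3ffc
cnt [0+:3] = (word>>0) & 0x7 = 4  ←
lvl [3+:13] = (word>>3) & 0x1fff = 2047
cnt signed 3b, MSB=1: 4 - 8 = -4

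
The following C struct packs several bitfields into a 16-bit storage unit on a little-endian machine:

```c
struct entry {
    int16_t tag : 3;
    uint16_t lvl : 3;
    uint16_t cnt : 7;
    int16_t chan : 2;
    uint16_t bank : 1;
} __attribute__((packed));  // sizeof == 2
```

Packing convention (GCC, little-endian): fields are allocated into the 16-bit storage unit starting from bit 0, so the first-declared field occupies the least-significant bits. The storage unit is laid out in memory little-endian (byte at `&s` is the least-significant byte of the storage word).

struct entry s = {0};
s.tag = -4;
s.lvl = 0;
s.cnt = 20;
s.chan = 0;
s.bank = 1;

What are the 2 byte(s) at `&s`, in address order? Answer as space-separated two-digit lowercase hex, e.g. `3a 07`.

04 85

tag (3b) val=-4 bits=0x4 at bit 0: 0x0004
lvl (3b) val=0 bits=0x0 at bit 3: 0x0004
cnt (7b) val=20 bits=0x14 at bit 6: 0x0504
chan (2b) val=0 bits=0x0 at bit 13: 0x0504
bank (1b) val=1 bits=0x1 at bit 15: 0x8504
word = 0x8504 → little-endian bytes:
  [0]=0x04  [1]=0x85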